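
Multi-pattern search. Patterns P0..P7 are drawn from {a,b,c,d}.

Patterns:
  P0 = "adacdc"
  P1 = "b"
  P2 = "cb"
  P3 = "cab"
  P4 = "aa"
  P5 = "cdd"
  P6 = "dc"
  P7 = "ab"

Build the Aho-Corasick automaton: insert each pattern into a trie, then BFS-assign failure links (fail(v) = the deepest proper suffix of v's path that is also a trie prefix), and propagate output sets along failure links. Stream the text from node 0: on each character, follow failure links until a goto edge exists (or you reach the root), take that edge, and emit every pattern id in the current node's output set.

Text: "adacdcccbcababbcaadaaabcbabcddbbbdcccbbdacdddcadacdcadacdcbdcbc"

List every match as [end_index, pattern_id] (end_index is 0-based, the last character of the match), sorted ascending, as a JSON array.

Build automaton:
Trie nodes:
  n0 'ε': a→1 b→7 c→8 d→15
  n1 'a': a→12 b→17 d→2
  n2 'ad': a→3
  n3 'ada': c→4
  n4 'adac': d→5
  n5 'adacd': c→6
  n6 'adacdc': ·  ←P0
  n7 'b': ·  ←P1
  n8 'c': a→10 b→9 d→13
  n9 'cb': ·  ←P2
  n10 'ca': b→11
  n11 'cab': ·  ←P3
  n12 'aa': ·  ←P4
  n13 'cd': d→14
  n14 'cdd': ·  ←P5
  n15 'd': c→16
  n16 'dc': ·  ←P6
  n17 'ab': ·  ←P7

BFS fail/out derivation:
  n1('a'): parent n0 fail=0; on 'a' 0 → fail=0;  out ∅∪∅=∅
  n7('b'): parent n0 fail=0; on 'b' 0 → fail=0;  out {1}∪∅={1}
  n8('c'): parent n0 fail=0; on 'c' 0 → fail=0;  out ∅∪∅=∅
  n15('d'): parent n0 fail=0; on 'd' 0 → fail=0;  out ∅∪∅=∅
  n2('ad'): parent n1 fail=0; on 'd' 0 → fail=15;  out ∅∪∅=∅
  n9('cb'): parent n8 fail=0; on 'b' 0 → fail=7;  out {2}∪{1}={1,2}
  n10('ca'): parent n8 fail=0; on 'a' 0 → fail=1;  out ∅∪∅=∅
  n12('aa'): parent n1 fail=0; on 'a' 0 → fail=1;  out {4}∪∅={4}
  n13('cd'): parent n8 fail=0; on 'd' 0 → fail=15;  out ∅∪∅=∅
  n16('dc'): parent n15 fail=0; on 'c' 0 → fail=8;  out {6}∪∅={6}
  n17('ab'): parent n1 fail=0; on 'b' 0 → fail=7;  out {7}∪{1}={1,7}
  n3('ada'): parent n2 fail=15; on 'a' 15→0 → fail=1;  out ∅∪∅=∅
  n11('cab'): parent n10 fail=1; on 'b' 1 → fail=17;  out {3}∪{1,7}={1,3,7}
  n14('cdd'): parent n13 fail=15; on 'd' 15→0 → fail=15;  out {5}∪∅={5}
  n4('adac'): parent n3 fail=1; on 'c' 1→0 → fail=8;  out ∅∪∅=∅
  n5('adacd'): parent n4 fail=8; on 'd' 8 → fail=13;  out ∅∪∅=∅
  n6('adacdc'): parent n5 fail=13; on 'c' 13→15 → fail=16;  out {0}∪{6}={0,6}

Run:
[0] read 'a'  n0⇒n1
[1] read 'd'  n1⇒n2
[2] read 'a'  n2⇒n3
[3] read 'c'  n3⇒n4
[4] read 'd'  n4⇒n5
[5] read 'c'  n5⇒n6  → match P0@[0:5],P6@[4:5]
[6] read 'c'  n6⇒n8 (via fail)
[7] read 'c'  n8⇒n8 (via fail)
[8] read 'b'  n8⇒n9  → match P1@[8:8],P2@[7:8]
[9] read 'c'  n9⇒n8 (via fail)
[10] read 'a'  n8⇒n10
[11] read 'b'  n10⇒n11  → match P1@[11:11],P3@[9:11],P7@[10:11]
[12] read 'a'  n11⇒n1 (via fail)
[13] read 'b'  n1⇒n17  → match P1@[13:13],P7@[12:13]
[14] read 'b'  n17⇒n7 (via fail)  → match P1@[14:14]
[15] read 'c'  n7⇒n8 (via fail)
[16] read 'a'  n8⇒n10
[17] read 'a'  n10⇒n12 (via fail)  → match P4@[16:17]
[18] read 'd'  n12⇒n2 (via fail)
[19] read 'a'  n2⇒n3
[20] read 'a'  n3⇒n12 (via fail)  → match P4@[19:20]
[21] read 'a'  n12⇒n12 (via fail)  → match P4@[20:21]
[22] read 'b'  n12⇒n17 (via fail)  → match P1@[22:22],P7@[21:22]
[23] read 'c'  n17⇒n8 (via fail)
[24] read 'b'  n8⇒n9  → match P1@[24:24],P2@[23:24]
[25] read 'a'  n9⇒n1 (via fail)
[26] read 'b'  n1⇒n17  → match P1@[26:26],P7@[25:26]
[27] read 'c'  n17⇒n8 (via fail)
[28] read 'd'  n8⇒n13
[29] read 'd'  n13⇒n14  → match P5@[27:29]
[30] read 'b'  n14⇒n7 (via fail)  → match P1@[30:30]
[31] read 'b'  n7⇒n7 (via fail)  → match P1@[31:31]
[32] read 'b'  n7⇒n7 (via fail)  → match P1@[32:32]
[33] read 'd'  n7⇒n15 (via fail)
[34] read 'c'  n15⇒n16  → match P6@[33:34]
[35] read 'c'  n16⇒n8 (via fail)
[36] read 'c'  n8⇒n8 (via fail)
[37] read 'b'  n8⇒n9  → match P1@[37:37],P2@[36:37]
[38] read 'b'  n9⇒n7 (via fail)  → match P1@[38:38]
[39] read 'd'  n7⇒n15 (via fail)
[40] read 'a'  n15⇒n1 (via fail)
[41] read 'c'  n1⇒n8 (via fail)
[42] read 'd'  n8⇒n13
[43] read 'd'  n13⇒n14  → match P5@[41:43]
[44] read 'd'  n14⇒n15 (via fail)
[45] read 'c'  n15⇒n16  → match P6@[44:45]
[46] read 'a'  n16⇒n10 (via fail)
[47] read 'd'  n10⇒n2 (via fail)
[48] read 'a'  n2⇒n3
[49] read 'c'  n3⇒n4
[50] read 'd'  n4⇒n5
[51] read 'c'  n5⇒n6  → match P0@[46:51],P6@[50:51]
[52] read 'a'  n6⇒n10 (via fail)
[53] read 'd'  n10⇒n2 (via fail)
[54] read 'a'  n2⇒n3
[55] read 'c'  n3⇒n4
[56] read 'd'  n4⇒n5
[57] read 'c'  n5⇒n6  → match P0@[52:57],P6@[56:57]
[58] read 'b'  n6⇒n9 (via fail)  → match P1@[58:58],P2@[57:58]
[59] read 'd'  n9⇒n15 (via fail)
[60] read 'c'  n15⇒n16  → match P6@[59:60]
[61] read 'b'  n16⇒n9 (via fail)  → match P1@[61:61],P2@[60:61]
[62] read 'c'  n9⇒n8 (via fail)

Matches: [[5,0],[5,6],[8,1],[8,2],[11,1],[11,3],[11,7],[13,1],[13,7],[14,1],[17,4],[20,4],[21,4],[22,1],[22,7],[24,1],[24,2],[26,1],[26,7],[29,5],[30,1],[31,1],[32,1],[34,6],[37,1],[37,2],[38,1],[43,5],[45,6],[51,0],[51,6],[57,0],[57,6],[58,1],[58,2],[60,6],[61,1],[61,2]]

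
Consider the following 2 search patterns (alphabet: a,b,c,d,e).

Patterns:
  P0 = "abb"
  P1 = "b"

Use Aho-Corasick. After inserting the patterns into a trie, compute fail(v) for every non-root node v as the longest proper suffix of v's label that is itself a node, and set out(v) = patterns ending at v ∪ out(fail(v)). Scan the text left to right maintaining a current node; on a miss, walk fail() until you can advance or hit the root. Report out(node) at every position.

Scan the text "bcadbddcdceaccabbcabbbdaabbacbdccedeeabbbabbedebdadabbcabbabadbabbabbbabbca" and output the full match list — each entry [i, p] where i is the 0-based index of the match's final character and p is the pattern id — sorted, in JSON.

Build:
Trie (insert patterns):
  n0 'ε': a→1 b→4
  n1 'a': b→2
  n2 'ab': b→3
  n3 'abb': ·  ←P0
  n4 'b': ·  ←P1

BFS fail/out derivation:
  fail(1) 'a': from fail(0)=0 chase 'a': 0 ⇒ 0;  out=∅∪out(0)=∅
  fail(4) 'b': from fail(0)=0 chase 'b': 0 ⇒ 0;  out={1}∪out(0)={1}
  fail(2) 'ab': from fail(1)=0 chase 'b': 0 ⇒ 4;  out=∅∪out(4)={1}
  fail(3) 'abb': from fail(2)=4 chase 'b': 4→0 ⇒ 4;  out={0}∪out(4)={0,1}

Scan:
pos 0 'b': at 4  ** P1@[0:0]
pos 1 'c': at 0 (fail-walked)
pos 2 'a': at 1
pos 3 'd': at 0 (fail-walked)
pos 4 'b': at 4  ** P1@[4:4]
pos 5 'd': at 0 (fail-walked)
pos 6 'd': at 0
pos 7 'c': at 0
pos 8 'd': at 0
pos 9 'c': at 0
pos 10 'e': at 0
pos 11 'a': at 1
pos 12 'c': at 0 (fail-walked)
pos 13 'c': at 0
pos 14 'a': at 1
pos 15 'b': at 2  ** P1@[15:15]
pos 16 'b': at 3  ** P0@[14:16],P1@[16:16]
pos 17 'c': at 0 (fail-walked)
pos 18 'a': at 1
pos 19 'b': at 2  ** P1@[19:19]
pos 20 'b': at 3  ** P0@[18:20],P1@[20:20]
pos 21 'b': at 4 (fail-walked)  ** P1@[21:21]
pos 22 'd': at 0 (fail-walked)
pos 23 'a': at 1
pos 24 'a': at 1 (fail-walked)
pos 25 'b': at 2  ** P1@[25:25]
pos 26 'b': at 3  ** P0@[24:26],P1@[26:26]
pos 27 'a': at 1 (fail-walked)
pos 28 'c': at 0 (fail-walked)
pos 29 'b': at 4  ** P1@[29:29]
pos 30 'd': at 0 (fail-walked)
pos 31 'c': at 0
pos 32 'c': at 0
pos 33 'e': at 0
pos 34 'd': at 0
pos 35 'e': at 0
pos 36 'e': at 0
pos 37 'a': at 1
pos 38 'b': at 2  ** P1@[38:38]
pos 39 'b': at 3  ** P0@[37:39],P1@[39:39]
pos 40 'b': at 4 (fail-walked)  ** P1@[40:40]
pos 41 'a': at 1 (fail-walked)
pos 42 'b': at 2  ** P1@[42:42]
pos 43 'b': at 3  ** P0@[41:43],P1@[43:43]
pos 44 'e': at 0 (fail-walked)
pos 45 'd': at 0
pos 46 'e': at 0
pos 47 'b': at 4  ** P1@[47:47]
pos 48 'd': at 0 (fail-walked)
pos 49 'a': at 1
pos 50 'd': at 0 (fail-walked)
pos 51 'a': at 1
pos 52 'b': at 2  ** P1@[52:52]
pos 53 'b': at 3  ** P0@[51:53],P1@[53:53]
pos 54 'c': at 0 (fail-walked)
pos 55 'a': at 1
pos 56 'b': at 2  ** P1@[56:56]
pos 57 'b': at 3  ** P0@[55:57],P1@[57:57]
pos 58 'a': at 1 (fail-walked)
pos 59 'b': at 2  ** P1@[59:59]
pos 60 'a': at 1 (fail-walked)
pos 61 'd': at 0 (fail-walked)
pos 62 'b': at 4  ** P1@[62:62]
pos 63 'a': at 1 (fail-walked)
pos 64 'b': at 2  ** P1@[64:64]
pos 65 'b': at 3  ** P0@[63:65],P1@[65:65]
pos 66 'a': at 1 (fail-walked)
pos 67 'b': at 2  ** P1@[67:67]
pos 68 'b': at 3  ** P0@[66:68],P1@[68:68]
pos 69 'b': at 4 (fail-walked)  ** P1@[69:69]
pos 70 'a': at 1 (fail-walked)
pos 71 'b': at 2  ** P1@[71:71]
pos 72 'b': at 3  ** P0@[70:72],P1@[72:72]
pos 73 'c': at 0 (fail-walked)
pos 74 'a': at 1

All matches (sorted): [[0,1],[4,1],[15,1],[16,0],[16,1],[19,1],[20,0],[20,1],[21,1],[25,1],[26,0],[26,1],[29,1],[38,1],[39,0],[39,1],[40,1],[42,1],[43,0],[43,1],[47,1],[52,1],[53,0],[53,1],[56,1],[57,0],[57,1],[59,1],[62,1],[64,1],[65,0],[65,1],[67,1],[68,0],[68,1],[69,1],[71,1],[72,0],[72,1]]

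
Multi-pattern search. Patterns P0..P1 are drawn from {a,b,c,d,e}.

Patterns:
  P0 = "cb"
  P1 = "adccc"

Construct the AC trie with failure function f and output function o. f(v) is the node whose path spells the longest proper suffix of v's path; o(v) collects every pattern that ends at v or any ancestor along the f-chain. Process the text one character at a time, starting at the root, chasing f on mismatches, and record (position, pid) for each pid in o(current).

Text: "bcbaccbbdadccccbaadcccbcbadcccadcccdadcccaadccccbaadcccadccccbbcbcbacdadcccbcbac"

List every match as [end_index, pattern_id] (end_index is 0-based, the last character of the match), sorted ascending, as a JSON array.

Build:
Trie nodes:
  n0 'ε': a→3 c→1
  n1 'c': b→2
  n2 'cb': ·  ←P0
  n3 'a': d→4
  n4 'ad': c→5
  n5 'adc': c→6
  n6 'adcc': c→7
  n7 'adccc': ·  ←P1

BFS fail/out derivation:
  fail(1) 'c': from fail(0)=0 chase 'c': 0 ⇒ 0;  out=∅∪out(0)=∅
  fail(3) 'a': from fail(0)=0 chase 'a': 0 ⇒ 0;  out=∅∪out(0)=∅
  fail(2) 'cb': from fail(1)=0 chase 'b': 0 ⇒ 0;  out={0}∪out(0)={0}
  fail(4) 'ad': from fail(3)=0 chase 'd': 0 ⇒ 0;  out=∅∪out(0)=∅
  fail(5) 'adc': from fail(4)=0 chase 'c': 0 ⇒ 1;  out=∅∪out(1)=∅
  fail(6) 'adcc': from fail(5)=1 chase 'c': 1→0 ⇒ 1;  out=∅∪out(1)=∅
  fail(7) 'adccc': from fail(6)=1 chase 'c': 1→0 ⇒ 1;  out={1}∪out(1)={1}

Run:
[0] read 'b'  n0⇒n0
[1] read 'c'  n0⇒n1
[2] read 'b'  n1⇒n2  → match P0@[1:2]
[3] read 'a'  n2⇒n3 ·f
[4] read 'c'  n3⇒n1 ·f
[5] read 'c'  n1⇒n1 ·f
[6] read 'b'  n1⇒n2  → match P0@[5:6]
[7] read 'b'  n2⇒n0 ·f
[8] read 'd'  n0⇒n0
[9] read 'a'  n0⇒n3
[10] read 'd'  n3⇒n4
[11] read 'c'  n4⇒n5
[12] read 'c'  n5⇒n6
[13] read 'c'  n6⇒n7  → match P1@[9:13]
[14] read 'c'  n7⇒n1 ·f
[15] read 'b'  n1⇒n2  → match P0@[14:15]
[16] read 'a'  n2⇒n3 ·f
[17] read 'a'  n3⇒n3 ·f
[18] read 'd'  n3⇒n4
[19] read 'c'  n4⇒n5
[20] read 'c'  n5⇒n6
[21] read 'c'  n6⇒n7  → match P1@[17:21]
[22] read 'b'  n7⇒n2 ·f  → match P0@[21:22]
[23] read 'c'  n2⇒n1 ·f
[24] read 'b'  n1⇒n2  → match P0@[23:24]
[25] read 'a'  n2⇒n3 ·f
[26] read 'd'  n3⇒n4
[27] read 'c'  n4⇒n5
[28] read 'c'  n5⇒n6
[29] read 'c'  n6⇒n7  → match P1@[25:29]
[30] read 'a'  n7⇒n3 ·f
[31] read 'd'  n3⇒n4
[32] read 'c'  n4⇒n5
[33] read 'c'  n5⇒n6
[34] read 'c'  n6⇒n7  → match P1@[30:34]
[35] read 'd'  n7⇒n0 ·f
[36] read 'a'  n0⇒n3
[37] read 'd'  n3⇒n4
[38] read 'c'  n4⇒n5
[39] read 'c'  n5⇒n6
[40] read 'c'  n6⇒n7  → match P1@[36:40]
[41] read 'a'  n7⇒n3 ·f
[42] read 'a'  n3⇒n3 ·f
[43] read 'd'  n3⇒n4
[44] read 'c'  n4⇒n5
[45] read 'c'  n5⇒n6
[46] read 'c'  n6⇒n7  → match P1@[42:46]
[47] read 'c'  n7⇒n1 ·f
[48] read 'b'  n1⇒n2  → match P0@[47:48]
[49] read 'a'  n2⇒n3 ·f
[50] read 'a'  n3⇒n3 ·f
[51] read 'd'  n3⇒n4
[52] read 'c'  n4⇒n5
[53] read 'c'  n5⇒n6
[54] read 'c'  n6⇒n7  → match P1@[50:54]
[55] read 'a'  n7⇒n3 ·f
[56] read 'd'  n3⇒n4
[57] read 'c'  n4⇒n5
[58] read 'c'  n5⇒n6
[59] read 'c'  n6⇒n7  → match P1@[55:59]
[60] read 'c'  n7⇒n1 ·f
[61] read 'b'  n1⇒n2  → match P0@[60:61]
[62] read 'b'  n2⇒n0 ·f
[63] read 'c'  n0⇒n1
[64] read 'b'  n1⇒n2  → match P0@[63:64]
[65] read 'c'  n2⇒n1 ·f
[66] read 'b'  n1⇒n2  → match P0@[65:66]
[67] read 'a'  n2⇒n3 ·f
[68] read 'c'  n3⇒n1 ·f
[69] read 'd'  n1⇒n0 ·f
[70] read 'a'  n0⇒n3
[71] read 'd'  n3⇒n4
[72] read 'c'  n4⇒n5
[73] read 'c'  n5⇒n6
[74] read 'c'  n6⇒n7  → match P1@[70:74]
[75] read 'b'  n7⇒n2 ·f  → match P0@[74:75]
[76] read 'c'  n2⇒n1 ·f
[77] read 'b'  n1⇒n2  → match P0@[76:77]
[78] read 'a'  n2⇒n3 ·f
[79] read 'c'  n3⇒n1 ·f

All matches (sorted): [[2,0],[6,0],[13,1],[15,0],[21,1],[22,0],[24,0],[29,1],[34,1],[40,1],[46,1],[48,0],[54,1],[59,1],[61,0],[64,0],[66,0],[74,1],[75,0],[77,0]]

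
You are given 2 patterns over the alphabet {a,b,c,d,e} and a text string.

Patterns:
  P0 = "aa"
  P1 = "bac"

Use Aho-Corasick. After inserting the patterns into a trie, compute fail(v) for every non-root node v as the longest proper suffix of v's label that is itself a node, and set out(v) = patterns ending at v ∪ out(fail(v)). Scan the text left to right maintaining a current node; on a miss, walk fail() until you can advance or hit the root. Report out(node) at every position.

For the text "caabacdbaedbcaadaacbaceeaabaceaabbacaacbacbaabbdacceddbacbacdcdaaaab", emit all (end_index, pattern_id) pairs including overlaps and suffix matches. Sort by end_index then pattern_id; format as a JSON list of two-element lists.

Build:
Trie nodes:
  n0 'ε': a→1 b→3
  n1 'a': a→2
  n2 'aa': ·  ←P0
  n3 'b': a→4
  n4 'ba': c→5
  n5 'bac': ·  ←P1

Failure links (BFS by depth):
  n1('a'): parent n0 fail=0; on 'a' 0 → fail=0;  out ∅∪∅=∅
  n3('b'): parent n0 fail=0; on 'b' 0 → fail=0;  out ∅∪∅=∅
  n2('aa'): parent n1 fail=0; on 'a' 0 → fail=1;  out {0}∪∅={0}
  n4('ba'): parent n3 fail=0; on 'a' 0 → fail=1;  out ∅∪∅=∅
  n5('bac'): parent n4 fail=1; on 'c' 1→0 → fail=0;  out {1}∪∅={1}

Run:
i=0 'c': node 0→0
i=1 'a': node 0→1
i=2 'a': node 1→2  → match P0@[1:2]
i=3 'b': node 2→3 (via fail)
i=4 'a': node 3→4
i=5 'c': node 4→5  → match P1@[3:5]
i=6 'd': node 5→0 (via fail)
i=7 'b': node 0→3
i=8 'a': node 3→4
i=9 'e': node 4→0 (via fail)
i=10 'd': node 0→0
i=11 'b': node 0→3
i=12 'c': node 3→0 (via fail)
i=13 'a': node 0→1
i=14 'a': node 1→2  → match P0@[13:14]
i=15 'd': node 2→0 (via fail)
i=16 'a': node 0→1
i=17 'a': node 1→2  → match P0@[16:17]
i=18 'c': node 2→0 (via fail)
i=19 'b': node 0→3
i=20 'a': node 3→4
i=21 'c': node 4→5  → match P1@[19:21]
i=22 'e': node 5→0 (via fail)
i=23 'e': node 0→0
i=24 'a': node 0→1
i=25 'a': node 1→2  → match P0@[24:25]
i=26 'b': node 2→3 (via fail)
i=27 'a': node 3→4
i=28 'c': node 4→5  → match P1@[26:28]
i=29 'e': node 5→0 (via fail)
i=30 'a': node 0→1
i=31 'a': node 1→2  → match P0@[30:31]
i=32 'b': node 2→3 (via fail)
i=33 'b': node 3→3 (via fail)
i=34 'a': node 3→4
i=35 'c': node 4→5  → match P1@[33:35]
i=36 'a': node 5→1 (via fail)
i=37 'a': node 1→2  → match P0@[36:37]
i=38 'c': node 2→0 (via fail)
i=39 'b': node 0→3
i=40 'a': node 3→4
i=41 'c': node 4→5  → match P1@[39:41]
i=42 'b': node 5→3 (via fail)
i=43 'a': node 3→4
i=44 'a': node 4→2 (via fail)  → match P0@[43:44]
i=45 'b': node 2→3 (via fail)
i=46 'b': node 3→3 (via fail)
i=47 'd': node 3→0 (via fail)
i=48 'a': node 0→1
i=49 'c': node 1→0 (via fail)
i=50 'c': node 0→0
i=51 'e': node 0→0
i=52 'd': node 0→0
i=53 'd': node 0→0
i=54 'b': node 0→3
i=55 'a': node 3→4
i=56 'c': node 4→5  → match P1@[54:56]
i=57 'b': node 5→3 (via fail)
i=58 'a': node 3→4
i=59 'c': node 4→5  → match P1@[57:59]
i=60 'd': node 5→0 (via fail)
i=61 'c': node 0→0
i=62 'd': node 0→0
i=63 'a': node 0→1
i=64 'a': node 1→2  → match P0@[63:64]
i=65 'a': node 2→2 (via fail)  → match P0@[64:65]
i=66 'a': node 2→2 (via fail)  → match P0@[65:66]
i=67 'b': node 2→3 (via fail)

All matches (sorted): [[2,0],[5,1],[14,0],[17,0],[21,1],[25,0],[28,1],[31,0],[35,1],[37,0],[41,1],[44,0],[56,1],[59,1],[64,0],[65,0],[66,0]]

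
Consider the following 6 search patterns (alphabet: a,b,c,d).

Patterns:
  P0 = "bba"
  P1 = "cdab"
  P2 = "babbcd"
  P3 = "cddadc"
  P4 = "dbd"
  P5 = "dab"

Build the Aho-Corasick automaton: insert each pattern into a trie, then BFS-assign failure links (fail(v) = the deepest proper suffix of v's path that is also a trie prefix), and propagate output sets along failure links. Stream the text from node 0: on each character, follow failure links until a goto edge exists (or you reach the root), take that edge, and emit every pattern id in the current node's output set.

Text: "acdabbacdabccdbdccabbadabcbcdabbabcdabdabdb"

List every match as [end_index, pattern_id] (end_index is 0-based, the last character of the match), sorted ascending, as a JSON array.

Construct AC machine:
Trie nodes:
  n0 'ε': b→1 c→4 d→17
  n1 'b': a→8 b→2
  n2 'bb': a→3
  n3 'bba': ·  ←P0
  n4 'c': d→5
  n5 'cd': a→6 d→13
  n6 'cda': b→7
  n7 'cdab': ·  ←P1
  n8 'ba': b→9
  n9 'bab': b→10
  n10 'babb': c→11
  n11 'babbc': d→12
  n12 'babbcd': ·  ←P2
  n13 'cdd': a→14
  n14 'cdda': d→15
  n15 'cddad': c→16
  n16 'cddadc': ·  ←P3
  n17 'd': a→20 b→18
  n18 'db': d→19
  n19 'dbd': ·  ←P4
  n20 'da': b→21
  n21 'dab': ·  ←P5

Failure links (BFS by depth):
  fail(1) 'b': from fail(0)=0 chase 'b': 0 ⇒ 0;  out=∅∪out(0)=∅
  fail(4) 'c': from fail(0)=0 chase 'c': 0 ⇒ 0;  out=∅∪out(0)=∅
  fail(17) 'd': from fail(0)=0 chase 'd': 0 ⇒ 0;  out=∅∪out(0)=∅
  fail(2) 'bb': from fail(1)=0 chase 'b': 0 ⇒ 1;  out=∅∪out(1)=∅
  fail(5) 'cd': from fail(4)=0 chase 'd': 0 ⇒ 17;  out=∅∪out(17)=∅
  fail(8) 'ba': from fail(1)=0 chase 'a': 0 ⇒ 0;  out=∅∪out(0)=∅
  fail(18) 'db': from fail(17)=0 chase 'b': 0 ⇒ 1;  out=∅∪out(1)=∅
  fail(20) 'da': from fail(17)=0 chase 'a': 0 ⇒ 0;  out=∅∪out(0)=∅
  fail(3) 'bba': from fail(2)=1 chase 'a': 1 ⇒ 8;  out={0}∪out(8)={0}
  fail(6) 'cda': from fail(5)=17 chase 'a': 17 ⇒ 20;  out=∅∪out(20)=∅
  fail(9) 'bab': from fail(8)=0 chase 'b': 0 ⇒ 1;  out=∅∪out(1)=∅
  fail(13) 'cdd': from fail(5)=17 chase 'd': 17→0 ⇒ 17;  out=∅∪out(17)=∅
  fail(19) 'dbd': from fail(18)=1 chase 'd': 1→0 ⇒ 17;  out={4}∪out(17)={4}
  fail(21) 'dab': from fail(20)=0 chase 'b': 0 ⇒ 1;  out={5}∪out(1)={5}
  fail(7) 'cdab': from fail(6)=20 chase 'b': 20 ⇒ 21;  out={1}∪out(21)={1,5}
  fail(10) 'babb': from fail(9)=1 chase 'b': 1 ⇒ 2;  out=∅∪out(2)=∅
  fail(14) 'cdda': from fail(13)=17 chase 'a': 17 ⇒ 20;  out=∅∪out(20)=∅
  fail(11) 'babbc': from fail(10)=2 chase 'c': 2→1→0 ⇒ 4;  out=∅∪out(4)=∅
  fail(15) 'cddad': from fail(14)=20 chase 'd': 20→0 ⇒ 17;  out=∅∪out(17)=∅
  fail(12) 'babbcd': from fail(11)=4 chase 'd': 4 ⇒ 5;  out={2}∪out(5)={2}
  fail(16) 'cddadc': from fail(15)=17 chase 'c': 17→0 ⇒ 4;  out={3}∪out(4)={3}

Scan:
i=0 'a': node 0→0
i=1 'c': node 0→4
i=2 'd': node 4→5
i=3 'a': node 5→6
i=4 'b': node 6→7  → match P1@[1:4],P5@[2:4]
i=5 'b': node 7→2 (via fail)
i=6 'a': node 2→3  → match P0@[4:6]
i=7 'c': node 3→4 (via fail)
i=8 'd': node 4→5
i=9 'a': node 5→6
i=10 'b': node 6→7  → match P1@[7:10],P5@[8:10]
i=11 'c': node 7→4 (via fail)
i=12 'c': node 4→4 (via fail)
i=13 'd': node 4→5
i=14 'b': node 5→18 (via fail)
i=15 'd': node 18→19  → match P4@[13:15]
i=16 'c': node 19→4 (via fail)
i=17 'c': node 4→4 (via fail)
i=18 'a': node 4→0 (via fail)
i=19 'b': node 0→1
i=20 'b': node 1→2
i=21 'a': node 2→3  → match P0@[19:21]
i=22 'd': node 3→17 (via fail)
i=23 'a': node 17→20
i=24 'b': node 20→21  → match P5@[22:24]
i=25 'c': node 21→4 (via fail)
i=26 'b': node 4→1 (via fail)
i=27 'c': node 1→4 (via fail)
i=28 'd': node 4→5
i=29 'a': node 5→6
i=30 'b': node 6→7  → match P1@[27:30],P5@[28:30]
i=31 'b': node 7→2 (via fail)
i=32 'a': node 2→3  → match P0@[30:32]
i=33 'b': node 3→9 (via fail)
i=34 'c': node 9→4 (via fail)
i=35 'd': node 4→5
i=36 'a': node 5→6
i=37 'b': node 6→7  → match P1@[34:37],P5@[35:37]
i=38 'd': node 7→17 (via fail)
i=39 'a': node 17→20
i=40 'b': node 20→21  → match P5@[38:40]
i=41 'd': node 21→17 (via fail)
i=42 'b': node 17→18

Matches: [[4,1],[4,5],[6,0],[10,1],[10,5],[15,4],[21,0],[24,5],[30,1],[30,5],[32,0],[37,1],[37,5],[40,5]]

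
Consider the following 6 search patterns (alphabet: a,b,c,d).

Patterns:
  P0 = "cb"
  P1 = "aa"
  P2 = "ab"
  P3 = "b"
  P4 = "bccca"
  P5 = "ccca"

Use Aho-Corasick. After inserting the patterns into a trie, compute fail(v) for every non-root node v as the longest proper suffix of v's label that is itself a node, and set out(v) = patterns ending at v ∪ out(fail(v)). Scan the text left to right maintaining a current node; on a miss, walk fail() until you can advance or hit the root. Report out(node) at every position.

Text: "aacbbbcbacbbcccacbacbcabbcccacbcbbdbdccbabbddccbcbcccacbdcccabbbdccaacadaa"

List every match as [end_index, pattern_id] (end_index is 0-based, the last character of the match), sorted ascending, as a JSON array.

Construct AC machine:
Trie nodes:
  n0 'ε': a→3 b→6 c→1
  n1 'c': b→2 c→11
  n2 'cb': ·  ←P0
  n3 'a': a→4 b→5
  n4 'aa': ·  ←P1
  n5 'ab': ·  ←P2
  n6 'b': c→7  ←P3
  n7 'bc': c→8
  n8 'bcc': c→9
  n9 'bccc': a→10
  n10 'bccca': ·  ←P4
  n11 'cc': c→12
  n12 'ccc': a→13
  n13 'ccca': ·  ←P5

BFS fail/out derivation:
  n1('c'): parent n0 fail=0; on 'c' 0 → fail=0;  out ∅∪∅=∅
  n3('a'): parent n0 fail=0; on 'a' 0 → fail=0;  out ∅∪∅=∅
  n6('b'): parent n0 fail=0; on 'b' 0 → fail=0;  out {3}∪∅={3}
  n2('cb'): parent n1 fail=0; on 'b' 0 → fail=6;  out {0}∪{3}={0,3}
  n4('aa'): parent n3 fail=0; on 'a' 0 → fail=3;  out {1}∪∅={1}
  n5('ab'): parent n3 fail=0; on 'b' 0 → fail=6;  out {2}∪{3}={2,3}
  n7('bc'): parent n6 fail=0; on 'c' 0 → fail=1;  out ∅∪∅=∅
  n11('cc'): parent n1 fail=0; on 'c' 0 → fail=1;  out ∅∪∅=∅
  n8('bcc'): parent n7 fail=1; on 'c' 1 → fail=11;  out ∅∪∅=∅
  n12('ccc'): parent n11 fail=1; on 'c' 1 → fail=11;  out ∅∪∅=∅
  n9('bccc'): parent n8 fail=11; on 'c' 11 → fail=12;  out ∅∪∅=∅
  n13('ccca'): parent n12 fail=11; on 'a' 11→1→0 → fail=3;  out {5}∪∅={5}
  n10('bccca'): parent n9 fail=12; on 'a' 12 → fail=13;  out {4}∪{5}={4,5}

Text stream:
i=0 'a': node 0→3
i=1 'a': node 3→4  emit P1@[0:1]
i=2 'c': node 4→1 ·f
i=3 'b': node 1→2  emit P0@[2:3],P3@[3:3]
i=4 'b': node 2→6 ·f  emit P3@[4:4]
i=5 'b': node 6→6 ·f  emit P3@[5:5]
i=6 'c': node 6→7
i=7 'b': node 7→2 ·f  emit P0@[6:7],P3@[7:7]
i=8 'a': node 2→3 ·f
i=9 'c': node 3→1 ·f
i=10 'b': node 1→2  emit P0@[9:10],P3@[10:10]
i=11 'b': node 2→6 ·f  emit P3@[11:11]
i=12 'c': node 6→7
i=13 'c': node 7→8
i=14 'c': node 8→9
i=15 'a': node 9→10  emit P4@[11:15],P5@[12:15]
i=16 'c': node 10→1 ·f
i=17 'b': node 1→2  emit P0@[16:17],P3@[17:17]
i=18 'a': node 2→3 ·f
i=19 'c': node 3→1 ·f
i=20 'b': node 1→2  emit P0@[19:20],P3@[20:20]
i=21 'c': node 2→7 ·f
i=22 'a': node 7→3 ·f
i=23 'b': node 3→5  emit P2@[22:23],P3@[23:23]
i=24 'b': node 5→6 ·f  emit P3@[24:24]
i=25 'c': node 6→7
i=26 'c': node 7→8
i=27 'c': node 8→9
i=28 'a': node 9→10  emit P4@[24:28],P5@[25:28]
i=29 'c': node 10→1 ·f
i=30 'b': node 1→2  emit P0@[29:30],P3@[30:30]
i=31 'c': node 2→7 ·f
i=32 'b': node 7→2 ·f  emit P0@[31:32],P3@[32:32]
i=33 'b': node 2→6 ·f  emit P3@[33:33]
i=34 'd': node 6→0 ·f
i=35 'b': node 0→6  emit P3@[35:35]
i=36 'd': node 6→0 ·f
i=37 'c': node 0→1
i=38 'c': node 1→11
i=39 'b': node 11→2 ·f  emit P0@[38:39],P3@[39:39]
i=40 'a': node 2→3 ·f
i=41 'b': node 3→5  emit P2@[40:41],P3@[41:41]
i=42 'b': node 5→6 ·f  emit P3@[42:42]
i=43 'd': node 6→0 ·f
i=44 'd': node 0→0
i=45 'c': node 0→1
i=46 'c': node 1→11
i=47 'b': node 11→2 ·f  emit P0@[46:47],P3@[47:47]
i=48 'c': node 2→7 ·f
i=49 'b': node 7→2 ·f  emit P0@[48:49],P3@[49:49]
i=50 'c': node 2→7 ·f
i=51 'c': node 7→8
i=52 'c': node 8→9
i=53 'a': node 9→10  emit P4@[49:53],P5@[50:53]
i=54 'c': node 10→1 ·f
i=55 'b': node 1→2  emit P0@[54:55],P3@[55:55]
i=56 'd': node 2→0 ·f
i=57 'c': node 0→1
i=58 'c': node 1→11
i=59 'c': node 11→12
i=60 'a': node 12→13  emit P5@[57:60]
i=61 'b': node 13→5 ·f  emit P2@[60:61],P3@[61:61]
i=62 'b': node 5→6 ·f  emit P3@[62:62]
i=63 'b': node 6→6 ·f  emit P3@[63:63]
i=64 'd': node 6→0 ·f
i=65 'c': node 0→1
i=66 'c': node 1→11
i=67 'a': node 11→3 ·f
i=68 'a': node 3→4  emit P1@[67:68]
i=69 'c': node 4→1 ·f
i=70 'a': node 1→3 ·f
i=71 'd': node 3→0 ·f
i=72 'a': node 0→3
i=73 'a': node 3→4  emit P1@[72:73]

Matches: [[1,1],[3,0],[3,3],[4,3],[5,3],[7,0],[7,3],[10,0],[10,3],[11,3],[15,4],[15,5],[17,0],[17,3],[20,0],[20,3],[23,2],[23,3],[24,3],[28,4],[28,5],[30,0],[30,3],[32,0],[32,3],[33,3],[35,3],[39,0],[39,3],[41,2],[41,3],[42,3],[47,0],[47,3],[49,0],[49,3],[53,4],[53,5],[55,0],[55,3],[60,5],[61,2],[61,3],[62,3],[63,3],[68,1],[73,1]]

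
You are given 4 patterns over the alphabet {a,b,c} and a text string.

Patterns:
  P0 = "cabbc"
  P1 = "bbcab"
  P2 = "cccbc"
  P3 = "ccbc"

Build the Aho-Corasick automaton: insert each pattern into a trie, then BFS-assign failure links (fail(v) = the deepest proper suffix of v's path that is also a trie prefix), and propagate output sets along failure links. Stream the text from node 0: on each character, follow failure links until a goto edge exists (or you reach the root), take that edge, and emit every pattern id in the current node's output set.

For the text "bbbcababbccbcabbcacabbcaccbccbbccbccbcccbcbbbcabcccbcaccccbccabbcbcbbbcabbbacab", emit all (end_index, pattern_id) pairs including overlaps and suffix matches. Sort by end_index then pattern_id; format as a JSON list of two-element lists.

Build:
Trie (insert patterns):
  n0 'ε': b→6 c→1
  n1 'c': a→2 c→11
  n2 'ca': b→3
  n3 'cab': b→4
  n4 'cabb': c→5
  n5 'cabbc': ·  [P0 ends]
  n6 'b': b→7
  n7 'bb': c→8
  n8 'bbc': a→9
  n9 'bbca': b→10
  n10 'bbcab': ·  [P1 ends]
  n11 'cc': b→15 c→12
  n12 'ccc': b→13
  n13 'cccb': c→14
  n14 'cccbc': ·  [P2 ends]
  n15 'ccb': c→16
  n16 'ccbc': ·  [P3 ends]

BFS fail/out derivation:
  n1('c'): parent n0 fail=0; on 'c' 0 → fail=0;  out ∅∪∅=∅
  n6('b'): parent n0 fail=0; on 'b' 0 → fail=0;  out ∅∪∅=∅
  n2('ca'): parent n1 fail=0; on 'a' 0 → fail=0;  out ∅∪∅=∅
  n7('bb'): parent n6 fail=0; on 'b' 0 → fail=6;  out ∅∪∅=∅
  n11('cc'): parent n1 fail=0; on 'c' 0 → fail=1;  out ∅∪∅=∅
  n3('cab'): parent n2 fail=0; on 'b' 0 → fail=6;  out ∅∪∅=∅
  n8('bbc'): parent n7 fail=6; on 'c' 6→0 → fail=1;  out ∅∪∅=∅
  n12('ccc'): parent n11 fail=1; on 'c' 1 → fail=11;  out ∅∪∅=∅
  n15('ccb'): parent n11 fail=1; on 'b' 1→0 → fail=6;  out ∅∪∅=∅
  n4('cabb'): parent n3 fail=6; on 'b' 6 → fail=7;  out ∅∪∅=∅
  n9('bbca'): parent n8 fail=1; on 'a' 1 → fail=2;  out ∅∪∅=∅
  n13('cccb'): parent n12 fail=11; on 'b' 11 → fail=15;  out ∅∪∅=∅
  n16('ccbc'): parent n15 fail=6; on 'c' 6→0 → fail=1;  out {3}∪∅={3}
  n5('cabbc'): parent n4 fail=7; on 'c' 7 → fail=8;  out {0}∪∅={0}
  n10('bbcab'): parent n9 fail=2; on 'b' 2 → fail=3;  out {1}∪∅={1}
  n14('cccbc'): parent n13 fail=15; on 'c' 15 → fail=16;  out {2}∪{3}={2,3}

Scan:
i=0 'b': node 0→6
i=1 'b': node 6→7
i=2 'b': node 7→7 (fail-walked)
i=3 'c': node 7→8
i=4 'a': node 8→9
i=5 'b': node 9→10  → match P1@[1:5]
i=6 'a': node 10→0 (fail-walked)
i=7 'b': node 0→6
i=8 'b': node 6→7
i=9 'c': node 7→8
i=10 'c': node 8→11 (fail-walked)
i=11 'b': node 11→15
i=12 'c': node 15→16  → match P3@[9:12]
i=13 'a': node 16→2 (fail-walked)
i=14 'b': node 2→3
i=15 'b': node 3→4
i=16 'c': node 4→5  → match P0@[12:16]
i=17 'a': node 5→9 (fail-walked)
i=18 'c': node 9→1 (fail-walked)
i=19 'a': node 1→2
i=20 'b': node 2→3
i=21 'b': node 3→4
i=22 'c': node 4→5  → match P0@[18:22]
i=23 'a': node 5→9 (fail-walked)
i=24 'c': node 9→1 (fail-walked)
i=25 'c': node 1→11
i=26 'b': node 11→15
i=27 'c': node 15→16  → match P3@[24:27]
i=28 'c': node 16→11 (fail-walked)
i=29 'b': node 11→15
i=30 'b': node 15→7 (fail-walked)
i=31 'c': node 7→8
i=32 'c': node 8→11 (fail-walked)
i=33 'b': node 11→15
i=34 'c': node 15→16  → match P3@[31:34]
i=35 'c': node 16→11 (fail-walked)
i=36 'b': node 11→15
i=37 'c': node 15→16  → match P3@[34:37]
i=38 'c': node 16→11 (fail-walked)
i=39 'c': node 11→12
i=40 'b': node 12→13
i=41 'c': node 13→14  → match P2@[37:41],P3@[38:41]
i=42 'b': node 14→6 (fail-walked)
i=43 'b': node 6→7
i=44 'b': node 7→7 (fail-walked)
i=45 'c': node 7→8
i=46 'a': node 8→9
i=47 'b': node 9→10  → match P1@[43:47]
i=48 'c': node 10→1 (fail-walked)
i=49 'c': node 1→11
i=50 'c': node 11→12
i=51 'b': node 12→13
i=52 'c': node 13→14  → match P2@[48:52],P3@[49:52]
i=53 'a': node 14→2 (fail-walked)
i=54 'c': node 2→1 (fail-walked)
i=55 'c': node 1→11
i=56 'c': node 11→12
i=57 'c': node 12→12 (fail-walked)
i=58 'b': node 12→13
i=59 'c': node 13→14  → match P2@[55:59],P3@[56:59]
i=60 'c': node 14→11 (fail-walked)
i=61 'a': node 11→2 (fail-walked)
i=62 'b': node 2→3
i=63 'b': node 3→4
i=64 'c': node 4→5  → match P0@[60:64]
i=65 'b': node 5→6 (fail-walked)
i=66 'c': node 6→1 (fail-walked)
i=67 'b': node 1→6 (fail-walked)
i=68 'b': node 6→7
i=69 'b': node 7→7 (fail-walked)
i=70 'c': node 7→8
i=71 'a': node 8→9
i=72 'b': node 9→10  → match P1@[68:72]
i=73 'b': node 10→4 (fail-walked)
i=74 'b': node 4→7 (fail-walked)
i=75 'a': node 7→0 (fail-walked)
i=76 'c': node 0→1
i=77 'a': node 1→2
i=78 'b': node 2→3

Matches: [[5,1],[12,3],[16,0],[22,0],[27,3],[34,3],[37,3],[41,2],[41,3],[47,1],[52,2],[52,3],[59,2],[59,3],[64,0],[72,1]]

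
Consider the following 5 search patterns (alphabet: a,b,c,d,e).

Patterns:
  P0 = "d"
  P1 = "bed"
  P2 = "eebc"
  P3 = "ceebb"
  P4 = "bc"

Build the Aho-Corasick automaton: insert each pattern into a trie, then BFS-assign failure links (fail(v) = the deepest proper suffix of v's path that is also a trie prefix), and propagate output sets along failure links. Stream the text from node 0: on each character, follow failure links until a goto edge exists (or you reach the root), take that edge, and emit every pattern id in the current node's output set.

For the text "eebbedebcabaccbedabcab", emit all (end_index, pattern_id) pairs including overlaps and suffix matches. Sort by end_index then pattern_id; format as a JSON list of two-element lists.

Build automaton:
Trie (insert patterns):
  n0 'ε': b→2 c→9 d→1 e→5
  n1 'd': ·  ←P0
  n2 'b': c→14 e→3
  n3 'be': d→4
  n4 'bed': ·  ←P1
  n5 'e': e→6
  n6 'ee': b→7
  n7 'eeb': c→8
  n8 'eebc': ·  ←P2
  n9 'c': e→10
  n10 'ce': e→11
  n11 'cee': b→12
  n12 'ceeb': b→13
  n13 'ceebb': ·  ←P3
  n14 'bc': ·  ←P4

Failure links (BFS by depth):
  fail(1) 'd': from fail(0)=0 chase 'd': 0 ⇒ 0;  out={0}∪out(0)={0}
  fail(2) 'b': from fail(0)=0 chase 'b': 0 ⇒ 0;  out=∅∪out(0)=∅
  fail(5) 'e': from fail(0)=0 chase 'e': 0 ⇒ 0;  out=∅∪out(0)=∅
  fail(9) 'c': from fail(0)=0 chase 'c': 0 ⇒ 0;  out=∅∪out(0)=∅
  fail(3) 'be': from fail(2)=0 chase 'e': 0 ⇒ 5;  out=∅∪out(5)=∅
  fail(6) 'ee': from fail(5)=0 chase 'e': 0 ⇒ 5;  out=∅∪out(5)=∅
  fail(10) 'ce': from fail(9)=0 chase 'e': 0 ⇒ 5;  out=∅∪out(5)=∅
  fail(14) 'bc': from fail(2)=0 chase 'c': 0 ⇒ 9;  out={4}∪out(9)={4}
  fail(4) 'bed': from fail(3)=5 chase 'd': 5→0 ⇒ 1;  out={1}∪out(1)={0,1}
  fail(7) 'eeb': from fail(6)=5 chase 'b': 5→0 ⇒ 2;  out=∅∪out(2)=∅
  fail(11) 'cee': from fail(10)=5 chase 'e': 5 ⇒ 6;  out=∅∪out(6)=∅
  fail(8) 'eebc': from fail(7)=2 chase 'c': 2 ⇒ 14;  out={2}∪out(14)={2,4}
  fail(12) 'ceeb': from fail(11)=6 chase 'b': 6 ⇒ 7;  out=∅∪out(7)=∅
  fail(13) 'ceebb': from fail(12)=7 chase 'b': 7→2→0 ⇒ 2;  out={3}∪out(2)={3}

Scan:
pos 0 'e': at 5
pos 1 'e': at 6
pos 2 'b': at 7
pos 3 'b': at 2 (via fail)
pos 4 'e': at 3
pos 5 'd': at 4  ** P0@[5:5],P1@[3:5]
pos 6 'e': at 5 (via fail)
pos 7 'b': at 2 (via fail)
pos 8 'c': at 14  ** P4@[7:8]
pos 9 'a': at 0 (via fail)
pos 10 'b': at 2
pos 11 'a': at 0 (via fail)
pos 12 'c': at 9
pos 13 'c': at 9 (via fail)
pos 14 'b': at 2 (via fail)
pos 15 'e': at 3
pos 16 'd': at 4  ** P0@[16:16],P1@[14:16]
pos 17 'a': at 0 (via fail)
pos 18 'b': at 2
pos 19 'c': at 14  ** P4@[18:19]
pos 20 'a': at 0 (via fail)
pos 21 'b': at 2

Matches: [[5,0],[5,1],[8,4],[16,0],[16,1],[19,4]]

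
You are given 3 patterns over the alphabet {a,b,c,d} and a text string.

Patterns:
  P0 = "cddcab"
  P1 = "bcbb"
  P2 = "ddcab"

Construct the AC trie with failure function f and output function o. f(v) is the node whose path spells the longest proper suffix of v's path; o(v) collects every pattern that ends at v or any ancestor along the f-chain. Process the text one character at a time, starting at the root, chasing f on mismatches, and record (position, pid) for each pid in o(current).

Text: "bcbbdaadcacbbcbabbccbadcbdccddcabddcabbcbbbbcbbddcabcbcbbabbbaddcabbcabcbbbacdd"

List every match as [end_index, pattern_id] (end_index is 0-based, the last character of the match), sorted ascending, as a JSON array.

Build automaton:
Trie (insert patterns):
  0='ε' goto b→7 c→1 d→11
  1='c' goto d→2
  2='cd' goto d→3
  3='cdd' goto c→4
  4='cddc' goto a→5
  5='cddca' goto b→6
  6='cddcab' goto ·  [P0 ends]
  7='b' goto c→8
  8='bc' goto b→9
  9='bcb' goto b→10
  10='bcbb' goto ·  [P1 ends]
  11='d' goto d→12
  12='dd' goto c→13
  13='ddc' goto a→14
  14='ddca' goto b→15
  15='ddcab' goto ·  [P2 ends]

BFS fail/out derivation:
  n1('c'): parent n0 fail=0; on 'c' 0 → fail=0;  out ∅∪∅=∅
  n7('b'): parent n0 fail=0; on 'b' 0 → fail=0;  out ∅∪∅=∅
  n11('d'): parent n0 fail=0; on 'd' 0 → fail=0;  out ∅∪∅=∅
  n2('cd'): parent n1 fail=0; on 'd' 0 → fail=11;  out ∅∪∅=∅
  n8('bc'): parent n7 fail=0; on 'c' 0 → fail=1;  out ∅∪∅=∅
  n12('dd'): parent n11 fail=0; on 'd' 0 → fail=11;  out ∅∪∅=∅
  n3('cdd'): parent n2 fail=11; on 'd' 11 → fail=12;  out ∅∪∅=∅
  n9('bcb'): parent n8 fail=1; on 'b' 1→0 → fail=7;  out ∅∪∅=∅
  n13('ddc'): parent n12 fail=11; on 'c' 11→0 → fail=1;  out ∅∪∅=∅
  n4('cddc'): parent n3 fail=12; on 'c' 12 → fail=13;  out ∅∪∅=∅
  n10('bcbb'): parent n9 fail=7; on 'b' 7→0 → fail=7;  out {1}∪∅={1}
  n14('ddca'): parent n13 fail=1; on 'a' 1→0 → fail=0;  out ∅∪∅=∅
  n5('cddca'): parent n4 fail=13; on 'a' 13 → fail=14;  out ∅∪∅=∅
  n15('ddcab'): parent n14 fail=0; on 'b' 0 → fail=7;  out {2}∪∅={2}
  n6('cddcab'): parent n5 fail=14; on 'b' 14 → fail=15;  out {0}∪{2}={0,2}

Scan:
[0] read 'b'  n0⇒n7
[1] read 'c'  n7⇒n8
[2] read 'b'  n8⇒n9
[3] read 'b'  n9⇒n10  emit P1@[0:3]
[4] read 'd'  n10⇒n11 ·f
[5] read 'a'  n11⇒n0 ·f
[6] read 'a'  n0⇒n0
[7] read 'd'  n0⇒n11
[8] read 'c'  n11⇒n1 ·f
[9] read 'a'  n1⇒n0 ·f
[10] read 'c'  n0⇒n1
[11] read 'b'  n1⇒n7 ·f
[12] read 'b'  n7⇒n7 ·f
[13] read 'c'  n7⇒n8
[14] read 'b'  n8⇒n9
[15] read 'a'  n9⇒n0 ·f
[16] read 'b'  n0⇒n7
[17] read 'b'  n7⇒n7 ·f
[18] read 'c'  n7⇒n8
[19] read 'c'  n8⇒n1 ·f
[20] read 'b'  n1⇒n7 ·f
[21] read 'a'  n7⇒n0 ·f
[22] read 'd'  n0⇒n11
[23] read 'c'  n11⇒n1 ·f
[24] read 'b'  n1⇒n7 ·f
[25] read 'd'  n7⇒n11 ·f
[26] read 'c'  n11⇒n1 ·f
[27] read 'c'  n1⇒n1 ·f
[28] read 'd'  n1⇒n2
[29] read 'd'  n2⇒n3
[30] read 'c'  n3⇒n4
[31] read 'a'  n4⇒n5
[32] read 'b'  n5⇒n6  emit P0@[27:32],P2@[28:32]
[33] read 'd'  n6⇒n11 ·f
[34] read 'd'  n11⇒n12
[35] read 'c'  n12⇒n13
[36] read 'a'  n13⇒n14
[37] read 'b'  n14⇒n15  emit P2@[33:37]
[38] read 'b'  n15⇒n7 ·f
[39] read 'c'  n7⇒n8
[40] read 'b'  n8⇒n9
[41] read 'b'  n9⇒n10  emit P1@[38:41]
[42] read 'b'  n10⇒n7 ·f
[43] read 'b'  n7⇒n7 ·f
[44] read 'c'  n7⇒n8
[45] read 'b'  n8⇒n9
[46] read 'b'  n9⇒n10  emit P1@[43:46]
[47] read 'd'  n10⇒n11 ·f
[48] read 'd'  n11⇒n12
[49] read 'c'  n12⇒n13
[50] read 'a'  n13⇒n14
[51] read 'b'  n14⇒n15  emit P2@[47:51]
[52] read 'c'  n15⇒n8 ·f
[53] read 'b'  n8⇒n9
[54] read 'c'  n9⇒n8 ·f
[55] read 'b'  n8⇒n9
[56] read 'b'  n9⇒n10  emit P1@[53:56]
[57] read 'a'  n10⇒n0 ·f
[58] read 'b'  n0⇒n7
[59] read 'b'  n7⇒n7 ·f
[60] read 'b'  n7⇒n7 ·f
[61] read 'a'  n7⇒n0 ·f
[62] read 'd'  n0⇒n11
[63] read 'd'  n11⇒n12
[64] read 'c'  n12⇒n13
[65] read 'a'  n13⇒n14
[66] read 'b'  n14⇒n15  emit P2@[62:66]
[67] read 'b'  n15⇒n7 ·f
[68] read 'c'  n7⇒n8
[69] read 'a'  n8⇒n0 ·f
[70] read 'b'  n0⇒n7
[71] read 'c'  n7⇒n8
[72] read 'b'  n8⇒n9
[73] read 'b'  n9⇒n10  emit P1@[70:73]
[74] read 'b'  n10⇒n7 ·f
[75] read 'a'  n7⇒n0 ·f
[76] read 'c'  n0⇒n1
[77] read 'd'  n1⇒n2
[78] read 'd'  n2⇒n3

Matches: [[3,1],[32,0],[32,2],[37,2],[41,1],[46,1],[51,2],[56,1],[66,2],[73,1]]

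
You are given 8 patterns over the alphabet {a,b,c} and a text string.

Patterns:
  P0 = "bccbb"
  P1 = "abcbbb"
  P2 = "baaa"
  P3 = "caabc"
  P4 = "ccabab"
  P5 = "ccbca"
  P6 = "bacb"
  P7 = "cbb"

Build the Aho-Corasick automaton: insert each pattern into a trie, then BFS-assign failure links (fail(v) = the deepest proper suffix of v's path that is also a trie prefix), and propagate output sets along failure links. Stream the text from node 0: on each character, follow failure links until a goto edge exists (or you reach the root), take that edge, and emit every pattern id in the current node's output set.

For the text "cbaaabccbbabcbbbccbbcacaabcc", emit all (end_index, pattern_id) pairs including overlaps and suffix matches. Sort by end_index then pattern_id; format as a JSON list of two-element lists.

Build automaton:
Trie nodes:
  n0 'ε': a→6 b→1 c→15
  n1 'b': a→12 c→2
  n2 'bc': c→3
  n3 'bcc': b→4
  n4 'bccb': b→5
  n5 'bccbb': ·  [P0 ends]
  n6 'a': b→7
  n7 'ab': c→8
  n8 'abc': b→9
  n9 'abcb': b→10
  n10 'abcbb': b→11
  n11 'abcbbb': ·  [P1 ends]
  n12 'ba': a→13 c→28
  n13 'baa': a→14
  n14 'baaa': ·  [P2 ends]
  n15 'c': a→16 b→30 c→20
  n16 'ca': a→17
  n17 'caa': b→18
  n18 'caab': c→19
  n19 'caabc': ·  [P3 ends]
  n20 'cc': a→21 b→25
  n21 'cca': b→22
  n22 'ccab': a→23
  n23 'ccaba': b→24
  n24 'ccabab': ·  [P4 ends]
  n25 'ccb': c→26
  n26 'ccbc': a→27
  n27 'ccbca': ·  [P5 ends]
  n28 'bac': b→29
  n29 'bacb': ·  [P6 ends]
  n30 'cb': b→31
  n31 'cbb': ·  [P7 ends]

Failure links (BFS by depth):
  n1('b'): parent n0 fail=0; on 'b' 0 → fail=0;  out ∅∪∅=∅
  n6('a'): parent n0 fail=0; on 'a' 0 → fail=0;  out ∅∪∅=∅
  n15('c'): parent n0 fail=0; on 'c' 0 → fail=0;  out ∅∪∅=∅
  n2('bc'): parent n1 fail=0; on 'c' 0 → fail=15;  out ∅∪∅=∅
  n7('ab'): parent n6 fail=0; on 'b' 0 → fail=1;  out ∅∪∅=∅
  n12('ba'): parent n1 fail=0; on 'a' 0 → fail=6;  out ∅∪∅=∅
  n16('ca'): parent n15 fail=0; on 'a' 0 → fail=6;  out ∅∪∅=∅
  n20('cc'): parent n15 fail=0; on 'c' 0 → fail=15;  out ∅∪∅=∅
  n30('cb'): parent n15 fail=0; on 'b' 0 → fail=1;  out ∅∪∅=∅
  n3('bcc'): parent n2 fail=15; on 'c' 15 → fail=20;  out ∅∪∅=∅
  n8('abc'): parent n7 fail=1; on 'c' 1 → fail=2;  out ∅∪∅=∅
  n13('baa'): parent n12 fail=6; on 'a' 6→0 → fail=6;  out ∅∪∅=∅
  n17('caa'): parent n16 fail=6; on 'a' 6→0 → fail=6;  out ∅∪∅=∅
  n21('cca'): parent n20 fail=15; on 'a' 15 → fail=16;  out ∅∪∅=∅
  n25('ccb'): parent n20 fail=15; on 'b' 15 → fail=30;  out ∅∪∅=∅
  n28('bac'): parent n12 fail=6; on 'c' 6→0 → fail=15;  out ∅∪∅=∅
  n31('cbb'): parent n30 fail=1; on 'b' 1→0 → fail=1;  out {7}∪∅={7}
  n4('bccb'): parent n3 fail=20; on 'b' 20 → fail=25;  out ∅∪∅=∅
  n9('abcb'): parent n8 fail=2; on 'b' 2→15 → fail=30;  out ∅∪∅=∅
  n14('baaa'): parent n13 fail=6; on 'a' 6→0 → fail=6;  out {2}∪∅={2}
  n18('caab'): parent n17 fail=6; on 'b' 6 → fail=7;  out ∅∪∅=∅
  n22('ccab'): parent n21 fail=16; on 'b' 16→6 → fail=7;  out ∅∪∅=∅
  n26('ccbc'): parent n25 fail=30; on 'c' 30→1 → fail=2;  out ∅∪∅=∅
  n29('bacb'): parent n28 fail=15; on 'b' 15 → fail=30;  out {6}∪∅={6}
  n5('bccbb'): parent n4 fail=25; on 'b' 25→30 → fail=31;  out {0}∪{7}={0,7}
  n10('abcbb'): parent n9 fail=30; on 'b' 30 → fail=31;  out ∅∪{7}={7}
  n19('caabc'): parent n18 fail=7; on 'c' 7 → fail=8;  out {3}∪∅={3}
  n23('ccaba'): parent n22 fail=7; on 'a' 7→1 → fail=12;  out ∅∪∅=∅
  n27('ccbca'): parent n26 fail=2; on 'a' 2→15 → fail=16;  out {5}∪∅={5}
  n11('abcbbb'): parent n10 fail=31; on 'b' 31→1→0 → fail=1;  out {1}∪∅={1}
  n24('ccabab'): parent n23 fail=12; on 'b' 12→6 → fail=7;  out {4}∪∅={4}

Scan:
[0] read 'c'  n0⇒n15
[1] read 'b'  n15⇒n30
[2] read 'a'  n30⇒n12 (fail-walked)
[3] read 'a'  n12⇒n13
[4] read 'a'  n13⇒n14  ** P2@[1:4]
[5] read 'b'  n14⇒n7 (fail-walked)
[6] read 'c'  n7⇒n8
[7] read 'c'  n8⇒n3 (fail-walked)
[8] read 'b'  n3⇒n4
[9] read 'b'  n4⇒n5  ** P0@[5:9],P7@[7:9]
[10] read 'a'  n5⇒n12 (fail-walked)
[11] read 'b'  n12⇒n7 (fail-walked)
[12] read 'c'  n7⇒n8
[13] read 'b'  n8⇒n9
[14] read 'b'  n9⇒n10  ** P7@[12:14]
[15] read 'b'  n10⇒n11  ** P1@[10:15]
[16] read 'c'  n11⇒n2 (fail-walked)
[17] read 'c'  n2⇒n3
[18] read 'b'  n3⇒n4
[19] read 'b'  n4⇒n5  ** P0@[15:19],P7@[17:19]
[20] read 'c'  n5⇒n2 (fail-walked)
[21] read 'a'  n2⇒n16 (fail-walked)
[22] read 'c'  n16⇒n15 (fail-walked)
[23] read 'a'  n15⇒n16
[24] read 'a'  n16⇒n17
[25] read 'b'  n17⇒n18
[26] read 'c'  n18⇒n19  ** P3@[22:26]
[27] read 'c'  n19⇒n3 (fail-walked)

Matches: [[4,2],[9,0],[9,7],[14,7],[15,1],[19,0],[19,7],[26,3]]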